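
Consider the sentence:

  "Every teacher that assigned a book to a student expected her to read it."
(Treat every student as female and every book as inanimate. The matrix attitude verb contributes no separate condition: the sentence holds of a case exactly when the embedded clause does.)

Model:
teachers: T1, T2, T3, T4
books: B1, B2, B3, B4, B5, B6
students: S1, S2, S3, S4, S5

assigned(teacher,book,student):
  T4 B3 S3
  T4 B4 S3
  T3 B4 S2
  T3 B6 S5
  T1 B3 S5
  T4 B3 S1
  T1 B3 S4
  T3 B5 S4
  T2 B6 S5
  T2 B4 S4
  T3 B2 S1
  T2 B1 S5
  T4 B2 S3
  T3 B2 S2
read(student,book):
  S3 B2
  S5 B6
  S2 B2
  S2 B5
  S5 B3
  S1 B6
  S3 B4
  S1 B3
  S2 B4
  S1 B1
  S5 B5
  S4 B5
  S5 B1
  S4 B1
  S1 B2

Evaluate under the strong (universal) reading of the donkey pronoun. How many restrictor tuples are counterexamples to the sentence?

3

"her" takes "a student" as antecedent and "it" takes "a book"; both are donkey pronouns co-varying with the restrictor.
Strong reading: for every (t,b,s) with assigned(t,b,s), read(s,b).
Restrictor triples: (T1,B3,S4)→read(S4,B3) ✗  (T1,B3,S5)→read(S5,B3) ✓  (T2,B1,S5)→read(S5,B1) ✓  (T2,B4,S4)→read(S4,B4) ✗  (T2,B6,S5)→read(S5,B6) ✓  (T3,B2,S1)→read(S1,B2) ✓  (T3,B2,S2)→read(S2,B2) ✓  (T3,B4,S2)→read(S2,B4) ✓  (T3,B5,S4)→read(S4,B5) ✓  (T3,B6,S5)→read(S5,B6) ✓  (T4,B2,S3)→read(S3,B2) ✓  (T4,B3,S1)→read(S1,B3) ✓  (T4,B3,S3)→read(S3,B3) ✗  (T4,B4,S3)→read(S3,B4) ✓
Counterexamples (restrictor triples failing the scope): 3.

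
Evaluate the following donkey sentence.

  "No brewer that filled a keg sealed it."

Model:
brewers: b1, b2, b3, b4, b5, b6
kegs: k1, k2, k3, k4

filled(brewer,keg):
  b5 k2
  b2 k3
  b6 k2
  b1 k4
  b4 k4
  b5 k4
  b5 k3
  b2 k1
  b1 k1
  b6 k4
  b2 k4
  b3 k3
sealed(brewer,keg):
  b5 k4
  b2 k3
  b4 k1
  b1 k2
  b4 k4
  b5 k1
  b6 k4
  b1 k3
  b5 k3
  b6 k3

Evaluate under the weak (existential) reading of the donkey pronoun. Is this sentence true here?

"it" takes "a keg" as antecedent — a donkey pronoun bound across the clause boundary.
Truth condition: for no (b,k) with filled(b,k) does sealed(b,k) hold.
Restrictor pairs — does the scope hold? (b1,k1):fails  (b1,k4):fails  (b2,k1):fails  (b2,k3):holds  (b2,k4):fails  (b3,k3):fails  (b4,k4):holds  (b5,k2):fails  (b5,k3):holds  (b5,k4):holds  (b6,k2):fails  (b6,k4):holds
Scope holds for 5 pair(s), so the sentence is false.

False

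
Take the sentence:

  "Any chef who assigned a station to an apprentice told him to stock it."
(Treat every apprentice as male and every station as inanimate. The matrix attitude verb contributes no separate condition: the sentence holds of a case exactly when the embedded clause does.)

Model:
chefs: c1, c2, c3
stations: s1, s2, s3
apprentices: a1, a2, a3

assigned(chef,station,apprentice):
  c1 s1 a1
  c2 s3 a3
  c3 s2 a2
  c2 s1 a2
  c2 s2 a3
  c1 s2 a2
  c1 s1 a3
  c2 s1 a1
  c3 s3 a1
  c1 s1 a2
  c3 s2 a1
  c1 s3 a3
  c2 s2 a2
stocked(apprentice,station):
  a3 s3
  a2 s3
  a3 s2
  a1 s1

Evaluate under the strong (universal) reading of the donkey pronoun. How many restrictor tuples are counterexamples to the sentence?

"him" takes "an apprentice" as antecedent and "it" takes "a station"; both are donkey pronouns co-varying with the restrictor.
Strong reading: for every (c,s,a) with assigned(c,s,a), stocked(a,s).
Restrictor triples: (c1,s1,a1)→stocked(a1,s1) ✓  (c1,s1,a2)→stocked(a2,s1) ✗  (c1,s1,a3)→stocked(a3,s1) ✗  (c1,s2,a2)→stocked(a2,s2) ✗  (c1,s3,a3)→stocked(a3,s3) ✓  (c2,s1,a1)→stocked(a1,s1) ✓  (c2,s1,a2)→stocked(a2,s1) ✗  (c2,s2,a2)→stocked(a2,s2) ✗  (c2,s2,a3)→stocked(a3,s2) ✓  (c2,s3,a3)→stocked(a3,s3) ✓  (c3,s2,a1)→stocked(a1,s2) ✗  (c3,s2,a2)→stocked(a2,s2) ✗  (c3,s3,a1)→stocked(a1,s3) ✗
Counterexamples (restrictor triples failing the scope): 8.

8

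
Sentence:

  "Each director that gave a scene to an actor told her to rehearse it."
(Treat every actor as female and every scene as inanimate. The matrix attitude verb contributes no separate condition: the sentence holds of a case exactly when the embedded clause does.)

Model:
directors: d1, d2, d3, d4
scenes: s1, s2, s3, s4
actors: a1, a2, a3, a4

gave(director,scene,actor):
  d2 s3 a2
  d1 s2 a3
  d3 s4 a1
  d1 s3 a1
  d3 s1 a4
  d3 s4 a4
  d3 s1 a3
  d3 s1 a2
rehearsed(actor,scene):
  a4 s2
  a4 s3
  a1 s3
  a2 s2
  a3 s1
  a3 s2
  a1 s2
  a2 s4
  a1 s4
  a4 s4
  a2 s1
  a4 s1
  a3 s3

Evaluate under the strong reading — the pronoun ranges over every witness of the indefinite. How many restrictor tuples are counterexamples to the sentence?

"her" takes "an actor" as antecedent and "it" takes "a scene"; both are donkey pronouns co-varying with the restrictor.
Strong reading: for every (d,s,a) with gave(d,s,a), rehearsed(a,s).
Restrictor triples: (d1,s2,a3)→rehearsed(a3,s2) ✓  (d1,s3,a1)→rehearsed(a1,s3) ✓  (d2,s3,a2)→rehearsed(a2,s3) ✗  (d3,s1,a2)→rehearsed(a2,s1) ✓  (d3,s1,a3)→rehearsed(a3,s1) ✓  (d3,s1,a4)→rehearsed(a4,s1) ✓  (d3,s4,a1)→rehearsed(a1,s4) ✓  (d3,s4,a4)→rehearsed(a4,s4) ✓
Counterexamples (restrictor triples failing the scope): 1.

1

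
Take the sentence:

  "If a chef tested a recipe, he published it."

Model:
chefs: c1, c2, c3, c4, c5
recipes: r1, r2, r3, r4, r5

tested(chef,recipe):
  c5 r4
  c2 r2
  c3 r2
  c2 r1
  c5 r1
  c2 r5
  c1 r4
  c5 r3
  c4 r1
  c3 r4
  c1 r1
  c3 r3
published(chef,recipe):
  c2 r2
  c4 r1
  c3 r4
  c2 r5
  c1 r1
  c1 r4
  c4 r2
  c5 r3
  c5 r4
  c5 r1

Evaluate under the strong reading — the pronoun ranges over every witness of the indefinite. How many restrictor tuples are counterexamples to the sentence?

3

"it" takes "a recipe" as antecedent — a donkey pronoun bound across the clause boundary.
Strong reading: for every (c,r) with tested(c,r), published(c,r).
Restrictor pairs: (c1,r1) ✓  (c1,r4) ✓  (c2,r1) ✗  (c2,r2) ✓  (c2,r5) ✓  (c3,r2) ✗  (c3,r3) ✗  (c3,r4) ✓  (c4,r1) ✓  (c5,r1) ✓  (c5,r3) ✓  (c5,r4) ✓
Counterexamples (restrictor pairs failing the scope): 3.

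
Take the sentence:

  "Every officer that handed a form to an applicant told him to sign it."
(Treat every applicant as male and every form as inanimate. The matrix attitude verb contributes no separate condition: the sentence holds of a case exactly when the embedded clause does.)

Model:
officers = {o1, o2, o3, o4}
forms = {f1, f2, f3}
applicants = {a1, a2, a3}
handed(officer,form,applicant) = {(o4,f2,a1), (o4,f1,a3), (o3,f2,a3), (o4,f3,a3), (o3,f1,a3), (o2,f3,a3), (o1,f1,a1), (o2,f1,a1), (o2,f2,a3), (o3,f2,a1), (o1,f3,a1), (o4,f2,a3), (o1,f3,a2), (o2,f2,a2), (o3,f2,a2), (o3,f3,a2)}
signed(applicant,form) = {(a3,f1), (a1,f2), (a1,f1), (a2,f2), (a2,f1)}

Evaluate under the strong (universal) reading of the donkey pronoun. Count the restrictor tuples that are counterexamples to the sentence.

"him" takes "an applicant" as antecedent and "it" takes "a form"; both are donkey pronouns co-varying with the restrictor.
Strong reading: for every (o,f,a) with handed(o,f,a), signed(a,f).
Restrictor triples: (o1,f1,a1)→signed(a1,f1) ✓  (o1,f3,a1)→signed(a1,f3) ✗  (o1,f3,a2)→signed(a2,f3) ✗  (o2,f1,a1)→signed(a1,f1) ✓  (o2,f2,a2)→signed(a2,f2) ✓  (o2,f2,a3)→signed(a3,f2) ✗  (o2,f3,a3)→signed(a3,f3) ✗  (o3,f1,a3)→signed(a3,f1) ✓  (o3,f2,a1)→signed(a1,f2) ✓  (o3,f2,a2)→signed(a2,f2) ✓  (o3,f2,a3)→signed(a3,f2) ✗  (o3,f3,a2)→signed(a2,f3) ✗  (o4,f1,a3)→signed(a3,f1) ✓  (o4,f2,a1)→signed(a1,f2) ✓  (o4,f2,a3)→signed(a3,f2) ✗  (o4,f3,a3)→signed(a3,f3) ✗
Counterexamples (restrictor triples failing the scope): 8.

8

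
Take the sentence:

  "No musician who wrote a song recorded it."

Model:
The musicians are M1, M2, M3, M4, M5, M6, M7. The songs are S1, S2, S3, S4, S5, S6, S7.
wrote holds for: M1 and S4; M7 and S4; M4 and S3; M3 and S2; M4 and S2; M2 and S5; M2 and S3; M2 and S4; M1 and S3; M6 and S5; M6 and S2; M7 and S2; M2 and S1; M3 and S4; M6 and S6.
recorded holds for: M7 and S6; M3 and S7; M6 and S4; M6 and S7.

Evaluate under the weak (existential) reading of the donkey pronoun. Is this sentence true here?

"it" takes "a song" as antecedent — a donkey pronoun bound across the clause boundary.
Truth condition: for no (m,s) with wrote(m,s) does recorded(m,s) hold.
Restrictor pairs — does the scope hold? (M1,S3):fails  (M1,S4):fails  (M2,S1):fails  (M2,S3):fails  (M2,S4):fails  (M2,S5):fails  (M3,S2):fails  (M3,S4):fails  (M4,S2):fails  (M4,S3):fails  (M6,S2):fails  (M6,S5):fails  (M6,S6):fails  (M7,S2):fails  (M7,S4):fails
Scope holds for no restrictor pair, so the sentence is true.

True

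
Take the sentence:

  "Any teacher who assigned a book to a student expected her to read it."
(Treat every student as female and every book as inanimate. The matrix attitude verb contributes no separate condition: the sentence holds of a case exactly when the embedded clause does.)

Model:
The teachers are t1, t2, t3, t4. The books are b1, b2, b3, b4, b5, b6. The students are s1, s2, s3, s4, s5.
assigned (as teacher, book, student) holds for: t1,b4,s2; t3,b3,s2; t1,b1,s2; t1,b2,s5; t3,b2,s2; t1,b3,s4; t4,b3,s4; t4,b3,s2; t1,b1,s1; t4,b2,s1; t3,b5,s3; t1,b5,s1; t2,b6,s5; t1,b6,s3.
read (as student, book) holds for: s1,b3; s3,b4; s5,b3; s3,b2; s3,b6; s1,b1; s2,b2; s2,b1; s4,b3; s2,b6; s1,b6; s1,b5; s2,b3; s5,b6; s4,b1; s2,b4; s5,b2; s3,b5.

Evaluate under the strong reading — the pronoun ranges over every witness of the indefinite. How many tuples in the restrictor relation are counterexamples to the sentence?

1

"her" takes "a student" as antecedent and "it" takes "a book"; both are donkey pronouns co-varying with the restrictor.
Strong reading: for every (t,b,s) with assigned(t,b,s), read(s,b).
Restrictor triples: (t1,b1,s1)→read(s1,b1) ✓  (t1,b1,s2)→read(s2,b1) ✓  (t1,b2,s5)→read(s5,b2) ✓  (t1,b3,s4)→read(s4,b3) ✓  (t1,b4,s2)→read(s2,b4) ✓  (t1,b5,s1)→read(s1,b5) ✓  (t1,b6,s3)→read(s3,b6) ✓  (t2,b6,s5)→read(s5,b6) ✓  (t3,b2,s2)→read(s2,b2) ✓  (t3,b3,s2)→read(s2,b3) ✓  (t3,b5,s3)→read(s3,b5) ✓  (t4,b2,s1)→read(s1,b2) ✗  (t4,b3,s2)→read(s2,b3) ✓  (t4,b3,s4)→read(s4,b3) ✓
Counterexamples (restrictor triples failing the scope): 1.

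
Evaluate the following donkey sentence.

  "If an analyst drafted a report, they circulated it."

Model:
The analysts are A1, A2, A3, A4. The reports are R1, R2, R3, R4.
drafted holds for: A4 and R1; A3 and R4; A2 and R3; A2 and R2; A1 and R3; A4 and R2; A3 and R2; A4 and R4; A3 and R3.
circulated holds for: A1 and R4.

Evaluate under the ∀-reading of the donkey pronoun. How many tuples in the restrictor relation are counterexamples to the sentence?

9

"it" takes "a report" as antecedent — a donkey pronoun bound across the clause boundary.
Strong reading: for every (a,r) with drafted(a,r), circulated(a,r).
Restrictor pairs: (A1,R3) ✗  (A2,R2) ✗  (A2,R3) ✗  (A3,R2) ✗  (A3,R3) ✗  (A3,R4) ✗  (A4,R1) ✗  (A4,R2) ✗  (A4,R4) ✗
Counterexamples (restrictor pairs failing the scope): 9.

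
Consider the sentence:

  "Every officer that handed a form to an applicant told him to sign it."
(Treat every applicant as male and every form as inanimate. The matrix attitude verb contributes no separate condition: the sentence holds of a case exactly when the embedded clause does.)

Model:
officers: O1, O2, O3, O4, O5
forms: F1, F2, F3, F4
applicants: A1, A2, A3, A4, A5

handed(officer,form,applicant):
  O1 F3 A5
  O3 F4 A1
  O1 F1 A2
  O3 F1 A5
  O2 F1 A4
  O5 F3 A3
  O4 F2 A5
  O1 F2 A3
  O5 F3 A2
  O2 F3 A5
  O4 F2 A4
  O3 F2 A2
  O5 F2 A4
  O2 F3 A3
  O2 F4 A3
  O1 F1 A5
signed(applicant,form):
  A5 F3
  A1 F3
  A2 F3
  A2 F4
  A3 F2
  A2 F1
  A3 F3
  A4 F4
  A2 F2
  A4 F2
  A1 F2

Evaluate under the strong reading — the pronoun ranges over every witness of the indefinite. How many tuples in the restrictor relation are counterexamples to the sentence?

"him" takes "an applicant" as antecedent and "it" takes "a form"; both are donkey pronouns co-varying with the restrictor.
Strong reading: for every (o,f,a) with handed(o,f,a), signed(a,f).
Restrictor triples: (O1,F1,A2)→signed(A2,F1) ✓  (O1,F1,A5)→signed(A5,F1) ✗  (O1,F2,A3)→signed(A3,F2) ✓  (O1,F3,A5)→signed(A5,F3) ✓  (O2,F1,A4)→signed(A4,F1) ✗  (O2,F3,A3)→signed(A3,F3) ✓  (O2,F3,A5)→signed(A5,F3) ✓  (O2,F4,A3)→signed(A3,F4) ✗  (O3,F1,A5)→signed(A5,F1) ✗  (O3,F2,A2)→signed(A2,F2) ✓  (O3,F4,A1)→signed(A1,F4) ✗  (O4,F2,A4)→signed(A4,F2) ✓  (O4,F2,A5)→signed(A5,F2) ✗  (O5,F2,A4)→signed(A4,F2) ✓  (O5,F3,A2)→signed(A2,F3) ✓  (O5,F3,A3)→signed(A3,F3) ✓
Counterexamples (restrictor triples failing the scope): 6.

6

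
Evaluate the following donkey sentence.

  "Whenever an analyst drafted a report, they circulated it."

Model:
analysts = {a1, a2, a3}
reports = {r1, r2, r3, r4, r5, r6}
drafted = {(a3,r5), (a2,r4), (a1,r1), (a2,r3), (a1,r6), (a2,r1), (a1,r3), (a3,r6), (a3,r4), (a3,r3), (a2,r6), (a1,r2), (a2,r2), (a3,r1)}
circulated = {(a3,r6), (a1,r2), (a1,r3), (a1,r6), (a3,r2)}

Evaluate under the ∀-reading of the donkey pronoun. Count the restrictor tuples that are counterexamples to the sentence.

10

"it" takes "a report" as antecedent — a donkey pronoun bound across the clause boundary.
Strong reading: for every (a,r) with drafted(a,r), circulated(a,r).
Restrictor pairs: (a1,r1) ✗  (a1,r2) ✓  (a1,r3) ✓  (a1,r6) ✓  (a2,r1) ✗  (a2,r2) ✗  (a2,r3) ✗  (a2,r4) ✗  (a2,r6) ✗  (a3,r1) ✗  (a3,r3) ✗  (a3,r4) ✗  (a3,r5) ✗  (a3,r6) ✓
Counterexamples (restrictor pairs failing the scope): 10.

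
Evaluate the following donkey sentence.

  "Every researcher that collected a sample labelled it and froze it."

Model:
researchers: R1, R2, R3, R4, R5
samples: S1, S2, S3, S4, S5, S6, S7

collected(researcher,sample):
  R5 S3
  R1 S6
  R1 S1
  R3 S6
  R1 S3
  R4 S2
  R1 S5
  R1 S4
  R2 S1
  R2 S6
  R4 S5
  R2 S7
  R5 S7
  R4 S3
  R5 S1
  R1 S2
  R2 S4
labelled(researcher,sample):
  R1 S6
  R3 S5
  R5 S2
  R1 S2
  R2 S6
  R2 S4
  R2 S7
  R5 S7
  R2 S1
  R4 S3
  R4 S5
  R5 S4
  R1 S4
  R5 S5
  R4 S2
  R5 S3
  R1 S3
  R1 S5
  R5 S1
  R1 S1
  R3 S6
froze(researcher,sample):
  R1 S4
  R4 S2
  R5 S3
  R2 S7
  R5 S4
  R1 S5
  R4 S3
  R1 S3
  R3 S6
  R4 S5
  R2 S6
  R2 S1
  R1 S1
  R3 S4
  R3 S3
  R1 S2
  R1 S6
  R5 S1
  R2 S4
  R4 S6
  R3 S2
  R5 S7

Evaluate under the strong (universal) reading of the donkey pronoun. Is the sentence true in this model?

True

"it" takes "a sample" as antecedent — a donkey pronoun bound across the clause boundary.
Strong reading: for every (r,s) with collected(r,s), labelled(r,s) ∧ froze(r,s).
Restrictor pairs: (R1,S1) ✓  (R1,S2) ✓  (R1,S3) ✓  (R1,S4) ✓  (R1,S5) ✓  (R1,S6) ✓  (R2,S1) ✓  (R2,S4) ✓  (R2,S6) ✓  (R2,S7) ✓  (R3,S6) ✓  (R4,S2) ✓  (R4,S3) ✓  (R4,S5) ✓  (R5,S1) ✓  (R5,S3) ✓  (R5,S7) ✓
Every restrictor pair satisfies the scope.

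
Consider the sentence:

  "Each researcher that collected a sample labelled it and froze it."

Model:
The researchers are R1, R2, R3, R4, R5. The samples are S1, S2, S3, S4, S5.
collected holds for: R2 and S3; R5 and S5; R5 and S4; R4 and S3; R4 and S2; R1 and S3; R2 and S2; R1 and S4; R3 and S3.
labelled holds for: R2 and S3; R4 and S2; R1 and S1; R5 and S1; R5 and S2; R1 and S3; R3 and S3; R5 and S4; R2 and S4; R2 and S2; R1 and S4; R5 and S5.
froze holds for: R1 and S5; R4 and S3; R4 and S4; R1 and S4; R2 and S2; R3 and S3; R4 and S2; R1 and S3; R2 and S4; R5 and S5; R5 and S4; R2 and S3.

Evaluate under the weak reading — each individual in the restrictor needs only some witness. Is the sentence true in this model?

True

"it" takes "a sample" as antecedent — a donkey pronoun bound across the clause boundary.
Weak reading: every researcher r with some collected-sample has at least one collected-sample s such that labelled(r,s) ∧ froze(r,s).
Per researcher: R1:✓  R2:✓  R3:✓  R4:✓  R5:✓
Every researcher in the restrictor has a witness.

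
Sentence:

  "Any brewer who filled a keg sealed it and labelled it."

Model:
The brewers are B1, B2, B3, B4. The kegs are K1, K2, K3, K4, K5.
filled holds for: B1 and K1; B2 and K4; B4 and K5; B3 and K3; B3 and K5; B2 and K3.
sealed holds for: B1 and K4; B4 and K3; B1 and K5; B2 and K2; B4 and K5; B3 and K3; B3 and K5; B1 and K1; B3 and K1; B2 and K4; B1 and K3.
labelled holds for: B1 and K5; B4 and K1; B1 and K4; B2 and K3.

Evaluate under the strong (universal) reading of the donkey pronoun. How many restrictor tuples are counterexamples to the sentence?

"it" takes "a keg" as antecedent — a donkey pronoun bound across the clause boundary.
Strong reading: for every (b,k) with filled(b,k), sealed(b,k) ∧ labelled(b,k).
Restrictor pairs: (B1,K1) ✗  (B2,K3) ✗  (B2,K4) ✗  (B3,K3) ✗  (B3,K5) ✗  (B4,K5) ✗
Counterexamples (restrictor pairs failing the scope): 6.

6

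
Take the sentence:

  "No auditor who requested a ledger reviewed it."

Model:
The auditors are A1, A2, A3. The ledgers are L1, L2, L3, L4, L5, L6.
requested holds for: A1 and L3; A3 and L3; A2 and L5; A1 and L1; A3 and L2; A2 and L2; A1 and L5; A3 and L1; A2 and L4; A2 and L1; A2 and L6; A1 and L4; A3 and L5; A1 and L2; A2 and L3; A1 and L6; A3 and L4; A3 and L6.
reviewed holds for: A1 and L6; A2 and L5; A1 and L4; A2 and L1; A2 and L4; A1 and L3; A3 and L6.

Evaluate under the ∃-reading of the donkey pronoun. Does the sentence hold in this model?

"it" takes "a ledger" as antecedent — a donkey pronoun bound across the clause boundary.
Truth condition: for no (a,l) with requested(a,l) does reviewed(a,l) hold.
Restrictor pairs — does the scope hold? (A1,L1):fails  (A1,L2):fails  (A1,L3):holds  (A1,L4):holds  (A1,L5):fails  (A1,L6):holds  (A2,L1):holds  (A2,L2):fails  (A2,L3):fails  (A2,L4):holds  (A2,L5):holds  (A2,L6):fails  (A3,L1):fails  (A3,L2):fails  (A3,L3):fails  (A3,L4):fails  (A3,L5):fails  (A3,L6):holds
Scope holds for 7 pair(s), so the sentence is false.

False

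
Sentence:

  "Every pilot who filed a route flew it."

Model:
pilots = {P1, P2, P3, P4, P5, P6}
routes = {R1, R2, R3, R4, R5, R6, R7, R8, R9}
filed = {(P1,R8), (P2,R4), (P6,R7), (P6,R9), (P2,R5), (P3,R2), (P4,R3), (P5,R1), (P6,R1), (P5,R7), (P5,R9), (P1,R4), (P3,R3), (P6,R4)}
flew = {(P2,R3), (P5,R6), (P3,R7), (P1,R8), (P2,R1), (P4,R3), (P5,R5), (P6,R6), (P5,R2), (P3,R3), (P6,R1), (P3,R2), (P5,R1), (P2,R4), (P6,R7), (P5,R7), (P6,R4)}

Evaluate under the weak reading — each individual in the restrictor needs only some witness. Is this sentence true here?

"it" takes "a route" as antecedent — a donkey pronoun bound across the clause boundary.
Weak reading: every pilot p with some filed-route has at least one filed-route r such that flew(p,r).
Per pilot: P1:✓  P2:✓  P3:✓  P4:✓  P5:✓  P6:✓
Every pilot in the restrictor has a witness.

True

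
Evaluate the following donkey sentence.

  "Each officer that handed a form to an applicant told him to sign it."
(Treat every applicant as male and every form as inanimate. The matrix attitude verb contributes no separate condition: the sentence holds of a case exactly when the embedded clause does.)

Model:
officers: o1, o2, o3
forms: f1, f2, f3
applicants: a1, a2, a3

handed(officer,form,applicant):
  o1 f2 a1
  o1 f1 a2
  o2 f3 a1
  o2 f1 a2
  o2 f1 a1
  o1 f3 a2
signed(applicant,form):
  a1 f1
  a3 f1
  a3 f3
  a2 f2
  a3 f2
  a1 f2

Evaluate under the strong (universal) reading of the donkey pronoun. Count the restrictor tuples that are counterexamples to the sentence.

4

"him" takes "an applicant" as antecedent and "it" takes "a form"; both are donkey pronouns co-varying with the restrictor.
Strong reading: for every (o,f,a) with handed(o,f,a), signed(a,f).
Restrictor triples: (o1,f1,a2)→signed(a2,f1) ✗  (o1,f2,a1)→signed(a1,f2) ✓  (o1,f3,a2)→signed(a2,f3) ✗  (o2,f1,a1)→signed(a1,f1) ✓  (o2,f1,a2)→signed(a2,f1) ✗  (o2,f3,a1)→signed(a1,f3) ✗
Counterexamples (restrictor triples failing the scope): 4.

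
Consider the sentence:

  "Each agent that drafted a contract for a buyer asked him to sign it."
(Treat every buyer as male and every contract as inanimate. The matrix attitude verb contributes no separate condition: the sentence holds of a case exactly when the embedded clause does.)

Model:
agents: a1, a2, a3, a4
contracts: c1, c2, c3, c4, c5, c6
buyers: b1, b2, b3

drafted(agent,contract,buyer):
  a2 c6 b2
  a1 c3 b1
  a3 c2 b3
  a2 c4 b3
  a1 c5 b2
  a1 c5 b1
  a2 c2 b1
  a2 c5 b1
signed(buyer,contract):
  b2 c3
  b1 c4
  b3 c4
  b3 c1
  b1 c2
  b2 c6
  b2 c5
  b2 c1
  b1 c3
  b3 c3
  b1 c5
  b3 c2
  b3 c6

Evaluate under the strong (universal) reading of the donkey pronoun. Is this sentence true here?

"him" takes "a buyer" as antecedent and "it" takes "a contract"; both are donkey pronouns co-varying with the restrictor.
Strong reading: for every (a,c,b) with drafted(a,c,b), signed(b,c).
Restrictor triples: (a1,c3,b1)→signed(b1,c3) ✓  (a1,c5,b1)→signed(b1,c5) ✓  (a1,c5,b2)→signed(b2,c5) ✓  (a2,c2,b1)→signed(b1,c2) ✓  (a2,c4,b3)→signed(b3,c4) ✓  (a2,c5,b1)→signed(b1,c5) ✓  (a2,c6,b2)→signed(b2,c6) ✓  (a3,c2,b3)→signed(b3,c2) ✓
Every restrictor triple satisfies the scope.

True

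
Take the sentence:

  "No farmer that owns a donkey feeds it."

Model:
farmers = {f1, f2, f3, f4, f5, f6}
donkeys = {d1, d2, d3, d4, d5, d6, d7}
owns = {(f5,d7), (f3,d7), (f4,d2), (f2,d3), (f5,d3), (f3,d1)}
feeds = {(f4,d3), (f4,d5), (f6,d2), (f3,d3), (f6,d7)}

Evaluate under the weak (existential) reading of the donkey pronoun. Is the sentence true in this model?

"it" takes "a donkey" as antecedent — a donkey pronoun bound across the clause boundary.
Truth condition: for no (f,d) with owns(f,d) does feeds(f,d) hold.
Restrictor pairs — does the scope hold? (f2,d3):fails  (f3,d1):fails  (f3,d7):fails  (f4,d2):fails  (f5,d3):fails  (f5,d7):fails
Scope holds for no restrictor pair, so the sentence is true.

True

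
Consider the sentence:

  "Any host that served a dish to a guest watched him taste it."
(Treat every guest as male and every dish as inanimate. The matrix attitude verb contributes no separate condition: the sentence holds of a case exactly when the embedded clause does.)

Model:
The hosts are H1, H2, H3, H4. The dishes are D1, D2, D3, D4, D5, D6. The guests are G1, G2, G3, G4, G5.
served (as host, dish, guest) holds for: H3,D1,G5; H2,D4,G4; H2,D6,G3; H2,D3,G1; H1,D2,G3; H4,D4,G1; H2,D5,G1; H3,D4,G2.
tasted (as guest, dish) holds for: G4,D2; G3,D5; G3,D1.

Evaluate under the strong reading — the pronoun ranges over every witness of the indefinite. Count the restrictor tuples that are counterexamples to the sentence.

"him" takes "a guest" as antecedent and "it" takes "a dish"; both are donkey pronouns co-varying with the restrictor.
Strong reading: for every (h,d,g) with served(h,d,g), tasted(g,d).
Restrictor triples: (H1,D2,G3)→tasted(G3,D2) ✗  (H2,D3,G1)→tasted(G1,D3) ✗  (H2,D4,G4)→tasted(G4,D4) ✗  (H2,D5,G1)→tasted(G1,D5) ✗  (H2,D6,G3)→tasted(G3,D6) ✗  (H3,D1,G5)→tasted(G5,D1) ✗  (H3,D4,G2)→tasted(G2,D4) ✗  (H4,D4,G1)→tasted(G1,D4) ✗
Counterexamples (restrictor triples failing the scope): 8.

8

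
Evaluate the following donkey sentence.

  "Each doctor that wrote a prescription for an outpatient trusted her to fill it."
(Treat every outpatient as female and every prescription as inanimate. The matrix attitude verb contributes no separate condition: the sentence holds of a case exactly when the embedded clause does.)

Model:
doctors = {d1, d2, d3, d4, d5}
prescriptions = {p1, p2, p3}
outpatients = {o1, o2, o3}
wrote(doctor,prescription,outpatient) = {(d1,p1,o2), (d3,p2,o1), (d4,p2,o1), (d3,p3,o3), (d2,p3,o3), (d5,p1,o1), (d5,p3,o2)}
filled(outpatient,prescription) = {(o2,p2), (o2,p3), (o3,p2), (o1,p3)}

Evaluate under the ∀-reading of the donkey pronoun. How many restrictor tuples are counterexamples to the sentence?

"her" takes "an outpatient" as antecedent and "it" takes "a prescription"; both are donkey pronouns co-varying with the restrictor.
Strong reading: for every (d,p,o) with wrote(d,p,o), filled(o,p).
Restrictor triples: (d1,p1,o2)→filled(o2,p1) ✗  (d2,p3,o3)→filled(o3,p3) ✗  (d3,p2,o1)→filled(o1,p2) ✗  (d3,p3,o3)→filled(o3,p3) ✗  (d4,p2,o1)→filled(o1,p2) ✗  (d5,p1,o1)→filled(o1,p1) ✗  (d5,p3,o2)→filled(o2,p3) ✓
Counterexamples (restrictor triples failing the scope): 6.

6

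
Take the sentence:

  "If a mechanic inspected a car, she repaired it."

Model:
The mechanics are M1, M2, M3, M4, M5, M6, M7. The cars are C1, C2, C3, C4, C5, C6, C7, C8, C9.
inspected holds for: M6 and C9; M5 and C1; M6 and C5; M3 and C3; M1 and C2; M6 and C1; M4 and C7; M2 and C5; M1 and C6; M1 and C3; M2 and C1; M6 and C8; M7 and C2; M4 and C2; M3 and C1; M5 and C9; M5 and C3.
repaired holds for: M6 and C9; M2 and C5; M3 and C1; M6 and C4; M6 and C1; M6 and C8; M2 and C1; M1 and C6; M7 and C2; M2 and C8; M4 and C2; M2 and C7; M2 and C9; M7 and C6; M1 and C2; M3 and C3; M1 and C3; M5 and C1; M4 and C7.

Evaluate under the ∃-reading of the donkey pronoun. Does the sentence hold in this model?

"it" takes "a car" as antecedent — a donkey pronoun bound across the clause boundary.
Weak reading: every mechanic m with some inspected-car has at least one inspected-car c such that repaired(m,c).
Per mechanic: M1:✓  M2:✓  M3:✓  M4:✓  M5:✓  M6:✓  M7:✓
Every mechanic in the restrictor has a witness.

True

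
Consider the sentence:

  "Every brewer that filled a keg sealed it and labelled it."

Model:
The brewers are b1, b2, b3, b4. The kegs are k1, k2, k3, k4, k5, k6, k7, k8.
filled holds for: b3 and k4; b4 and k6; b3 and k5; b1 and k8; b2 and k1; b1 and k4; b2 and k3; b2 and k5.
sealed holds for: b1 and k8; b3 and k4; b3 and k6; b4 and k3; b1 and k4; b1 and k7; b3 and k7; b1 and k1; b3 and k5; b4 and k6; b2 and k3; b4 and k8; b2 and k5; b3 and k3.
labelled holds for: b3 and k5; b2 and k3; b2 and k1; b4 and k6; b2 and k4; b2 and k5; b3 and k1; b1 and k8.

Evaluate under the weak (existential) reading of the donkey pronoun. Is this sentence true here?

"it" takes "a keg" as antecedent — a donkey pronoun bound across the clause boundary.
Weak reading: every brewer b with some filled-keg has at least one filled-keg k such that sealed(b,k) ∧ labelled(b,k).
Per brewer: b1:✓  b2:✓  b3:✓  b4:✓
Every brewer in the restrictor has a witness.

True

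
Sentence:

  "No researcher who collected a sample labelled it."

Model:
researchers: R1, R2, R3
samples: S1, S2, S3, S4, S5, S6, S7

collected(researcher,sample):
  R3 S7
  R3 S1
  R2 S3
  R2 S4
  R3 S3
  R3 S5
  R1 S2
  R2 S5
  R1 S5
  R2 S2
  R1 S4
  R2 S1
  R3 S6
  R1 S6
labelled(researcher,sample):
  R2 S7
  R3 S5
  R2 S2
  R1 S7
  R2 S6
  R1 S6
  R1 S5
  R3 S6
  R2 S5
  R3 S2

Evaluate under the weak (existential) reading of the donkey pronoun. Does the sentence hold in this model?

False

"it" takes "a sample" as antecedent — a donkey pronoun bound across the clause boundary.
Truth condition: for no (r,s) with collected(r,s) does labelled(r,s) hold.
Restrictor pairs — does the scope hold? (R1,S2):fails  (R1,S4):fails  (R1,S5):holds  (R1,S6):holds  (R2,S1):fails  (R2,S2):holds  (R2,S3):fails  (R2,S4):fails  (R2,S5):holds  (R3,S1):fails  (R3,S3):fails  (R3,S5):holds  (R3,S6):holds  (R3,S7):fails
Scope holds for 6 pair(s), so the sentence is false.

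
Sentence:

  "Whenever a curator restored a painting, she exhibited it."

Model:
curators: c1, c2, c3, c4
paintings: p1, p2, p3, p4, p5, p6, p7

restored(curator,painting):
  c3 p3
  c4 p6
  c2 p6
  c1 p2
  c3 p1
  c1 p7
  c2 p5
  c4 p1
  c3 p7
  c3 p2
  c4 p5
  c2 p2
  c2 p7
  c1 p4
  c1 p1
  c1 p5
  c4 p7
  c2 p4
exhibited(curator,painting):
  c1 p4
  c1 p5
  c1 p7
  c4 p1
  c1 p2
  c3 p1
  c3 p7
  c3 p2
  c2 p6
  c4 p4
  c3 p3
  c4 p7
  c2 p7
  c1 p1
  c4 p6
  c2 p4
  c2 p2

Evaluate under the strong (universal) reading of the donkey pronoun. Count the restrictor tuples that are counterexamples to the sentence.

2

"it" takes "a painting" as antecedent — a donkey pronoun bound across the clause boundary.
Strong reading: for every (c,p) with restored(c,p), exhibited(c,p).
Restrictor pairs: (c1,p1) ✓  (c1,p2) ✓  (c1,p4) ✓  (c1,p5) ✓  (c1,p7) ✓  (c2,p2) ✓  (c2,p4) ✓  (c2,p5) ✗  (c2,p6) ✓  (c2,p7) ✓  (c3,p1) ✓  (c3,p2) ✓  (c3,p3) ✓  (c3,p7) ✓  (c4,p1) ✓  (c4,p5) ✗  (c4,p6) ✓  (c4,p7) ✓
Counterexamples (restrictor pairs failing the scope): 2.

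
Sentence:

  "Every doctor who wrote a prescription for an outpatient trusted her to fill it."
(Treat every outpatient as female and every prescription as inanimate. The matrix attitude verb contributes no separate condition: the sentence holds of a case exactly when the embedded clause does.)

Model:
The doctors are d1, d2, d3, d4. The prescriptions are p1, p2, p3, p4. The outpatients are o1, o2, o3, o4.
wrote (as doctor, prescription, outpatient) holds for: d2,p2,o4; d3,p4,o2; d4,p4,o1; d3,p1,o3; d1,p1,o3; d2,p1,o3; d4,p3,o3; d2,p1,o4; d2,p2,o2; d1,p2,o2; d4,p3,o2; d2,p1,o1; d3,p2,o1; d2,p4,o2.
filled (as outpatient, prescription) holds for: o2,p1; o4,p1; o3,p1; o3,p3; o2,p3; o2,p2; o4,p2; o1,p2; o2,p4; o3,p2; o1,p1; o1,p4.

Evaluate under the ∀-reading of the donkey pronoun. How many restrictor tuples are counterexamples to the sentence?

"her" takes "an outpatient" as antecedent and "it" takes "a prescription"; both are donkey pronouns co-varying with the restrictor.
Strong reading: for every (d,p,o) with wrote(d,p,o), filled(o,p).
Restrictor triples: (d1,p1,o3)→filled(o3,p1) ✓  (d1,p2,o2)→filled(o2,p2) ✓  (d2,p1,o1)→filled(o1,p1) ✓  (d2,p1,o3)→filled(o3,p1) ✓  (d2,p1,o4)→filled(o4,p1) ✓  (d2,p2,o2)→filled(o2,p2) ✓  (d2,p2,o4)→filled(o4,p2) ✓  (d2,p4,o2)→filled(o2,p4) ✓  (d3,p1,o3)→filled(o3,p1) ✓  (d3,p2,o1)→filled(o1,p2) ✓  (d3,p4,o2)→filled(o2,p4) ✓  (d4,p3,o2)→filled(o2,p3) ✓  (d4,p3,o3)→filled(o3,p3) ✓  (d4,p4,o1)→filled(o1,p4) ✓
Counterexamples (restrictor triples failing the scope): 0.

0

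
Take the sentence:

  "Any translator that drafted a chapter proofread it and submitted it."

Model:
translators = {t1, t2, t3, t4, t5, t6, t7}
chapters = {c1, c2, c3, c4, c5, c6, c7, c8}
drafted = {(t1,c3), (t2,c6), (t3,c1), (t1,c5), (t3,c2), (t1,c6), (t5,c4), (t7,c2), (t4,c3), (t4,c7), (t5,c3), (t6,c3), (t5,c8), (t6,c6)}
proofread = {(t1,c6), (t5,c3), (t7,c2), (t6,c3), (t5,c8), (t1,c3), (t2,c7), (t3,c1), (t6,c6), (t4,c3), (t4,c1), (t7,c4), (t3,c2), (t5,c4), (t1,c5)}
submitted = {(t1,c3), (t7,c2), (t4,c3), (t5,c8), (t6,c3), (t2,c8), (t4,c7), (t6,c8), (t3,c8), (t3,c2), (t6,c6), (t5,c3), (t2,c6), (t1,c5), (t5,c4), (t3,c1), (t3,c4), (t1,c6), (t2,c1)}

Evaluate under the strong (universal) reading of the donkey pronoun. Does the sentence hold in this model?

False

"it" takes "a chapter" as antecedent — a donkey pronoun bound across the clause boundary.
Strong reading: for every (t,c) with drafted(t,c), proofread(t,c) ∧ submitted(t,c).
Restrictor pairs: (t1,c3) ✓  (t1,c5) ✓  (t1,c6) ✓  (t2,c6) ✗  (t3,c1) ✓  (t3,c2) ✓  (t4,c3) ✓  (t4,c7) ✗  (t5,c3) ✓  (t5,c4) ✓  (t5,c8) ✓  (t6,c3) ✓  (t6,c6) ✓  (t7,c2) ✓
Counterexample: (t2,c6) is in drafted but fails the scope.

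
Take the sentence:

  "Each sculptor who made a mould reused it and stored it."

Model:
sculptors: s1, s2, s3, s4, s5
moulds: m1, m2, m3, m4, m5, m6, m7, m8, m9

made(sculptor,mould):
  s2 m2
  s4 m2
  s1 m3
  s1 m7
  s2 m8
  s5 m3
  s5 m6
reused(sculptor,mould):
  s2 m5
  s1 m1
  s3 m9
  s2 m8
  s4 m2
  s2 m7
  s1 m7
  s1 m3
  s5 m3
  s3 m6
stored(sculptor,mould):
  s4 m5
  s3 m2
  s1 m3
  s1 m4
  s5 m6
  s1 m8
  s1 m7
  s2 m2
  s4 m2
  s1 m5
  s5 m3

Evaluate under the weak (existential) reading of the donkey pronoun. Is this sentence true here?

"it" takes "a mould" as antecedent — a donkey pronoun bound across the clause boundary.
Weak reading: every sculptor s with some made-mould has at least one made-mould m such that reused(s,m) ∧ stored(s,m).
Per sculptor: s1:✓  s2:✗  s4:✓  s5:✓
s2 has no witness among its made-moulds.

False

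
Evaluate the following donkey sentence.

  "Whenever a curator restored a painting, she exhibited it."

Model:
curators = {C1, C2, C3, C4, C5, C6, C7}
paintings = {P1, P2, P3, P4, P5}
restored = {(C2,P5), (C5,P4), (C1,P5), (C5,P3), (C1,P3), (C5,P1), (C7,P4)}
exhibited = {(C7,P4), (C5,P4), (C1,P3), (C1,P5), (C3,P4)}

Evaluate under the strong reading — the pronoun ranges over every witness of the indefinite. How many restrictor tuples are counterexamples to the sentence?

3

"it" takes "a painting" as antecedent — a donkey pronoun bound across the clause boundary.
Strong reading: for every (c,p) with restored(c,p), exhibited(c,p).
Restrictor pairs: (C1,P3) ✓  (C1,P5) ✓  (C2,P5) ✗  (C5,P1) ✗  (C5,P3) ✗  (C5,P4) ✓  (C7,P4) ✓
Counterexamples (restrictor pairs failing the scope): 3.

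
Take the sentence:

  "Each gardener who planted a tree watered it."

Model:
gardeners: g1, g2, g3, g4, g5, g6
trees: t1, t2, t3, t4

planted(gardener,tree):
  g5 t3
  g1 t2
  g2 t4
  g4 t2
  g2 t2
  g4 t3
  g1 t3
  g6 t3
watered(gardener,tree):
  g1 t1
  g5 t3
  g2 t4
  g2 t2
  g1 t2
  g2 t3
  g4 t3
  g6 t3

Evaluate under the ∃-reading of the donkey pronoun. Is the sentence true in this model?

True

"it" takes "a tree" as antecedent — a donkey pronoun bound across the clause boundary.
Weak reading: every gardener g with some planted-tree has at least one planted-tree t such that watered(g,t).
Per gardener: g1:✓  g2:✓  g4:✓  g5:✓  g6:✓
Every gardener in the restrictor has a witness.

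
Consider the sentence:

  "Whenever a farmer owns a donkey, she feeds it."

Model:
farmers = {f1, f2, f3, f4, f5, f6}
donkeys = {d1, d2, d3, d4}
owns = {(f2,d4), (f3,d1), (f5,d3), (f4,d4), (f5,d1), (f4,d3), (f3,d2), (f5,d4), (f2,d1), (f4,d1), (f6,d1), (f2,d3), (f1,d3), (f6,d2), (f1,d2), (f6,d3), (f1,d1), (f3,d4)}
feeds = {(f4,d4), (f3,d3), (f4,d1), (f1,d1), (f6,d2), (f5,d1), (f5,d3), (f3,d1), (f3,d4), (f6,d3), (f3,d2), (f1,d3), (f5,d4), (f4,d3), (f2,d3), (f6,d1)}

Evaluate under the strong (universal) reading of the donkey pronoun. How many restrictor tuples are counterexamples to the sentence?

"it" takes "a donkey" as antecedent — a donkey pronoun bound across the clause boundary.
Strong reading: for every (f,d) with owns(f,d), feeds(f,d).
Restrictor pairs: (f1,d1) ✓  (f1,d2) ✗  (f1,d3) ✓  (f2,d1) ✗  (f2,d3) ✓  (f2,d4) ✗  (f3,d1) ✓  (f3,d2) ✓  (f3,d4) ✓  (f4,d1) ✓  (f4,d3) ✓  (f4,d4) ✓  (f5,d1) ✓  (f5,d3) ✓  (f5,d4) ✓  (f6,d1) ✓  (f6,d2) ✓  (f6,d3) ✓
Counterexamples (restrictor pairs failing the scope): 3.

3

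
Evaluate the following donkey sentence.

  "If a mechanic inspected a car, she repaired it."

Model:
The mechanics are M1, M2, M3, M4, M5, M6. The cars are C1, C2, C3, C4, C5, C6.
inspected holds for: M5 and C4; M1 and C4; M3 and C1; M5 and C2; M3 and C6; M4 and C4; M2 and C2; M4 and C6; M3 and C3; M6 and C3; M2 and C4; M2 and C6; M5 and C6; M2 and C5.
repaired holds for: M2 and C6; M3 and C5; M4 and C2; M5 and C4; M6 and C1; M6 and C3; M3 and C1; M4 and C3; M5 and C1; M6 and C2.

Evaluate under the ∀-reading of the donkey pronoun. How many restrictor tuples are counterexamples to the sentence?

10

"it" takes "a car" as antecedent — a donkey pronoun bound across the clause boundary.
Strong reading: for every (m,c) with inspected(m,c), repaired(m,c).
Restrictor pairs: (M1,C4) ✗  (M2,C2) ✗  (M2,C4) ✗  (M2,C5) ✗  (M2,C6) ✓  (M3,C1) ✓  (M3,C3) ✗  (M3,C6) ✗  (M4,C4) ✗  (M4,C6) ✗  (M5,C2) ✗  (M5,C4) ✓  (M5,C6) ✗  (M6,C3) ✓
Counterexamples (restrictor pairs failing the scope): 10.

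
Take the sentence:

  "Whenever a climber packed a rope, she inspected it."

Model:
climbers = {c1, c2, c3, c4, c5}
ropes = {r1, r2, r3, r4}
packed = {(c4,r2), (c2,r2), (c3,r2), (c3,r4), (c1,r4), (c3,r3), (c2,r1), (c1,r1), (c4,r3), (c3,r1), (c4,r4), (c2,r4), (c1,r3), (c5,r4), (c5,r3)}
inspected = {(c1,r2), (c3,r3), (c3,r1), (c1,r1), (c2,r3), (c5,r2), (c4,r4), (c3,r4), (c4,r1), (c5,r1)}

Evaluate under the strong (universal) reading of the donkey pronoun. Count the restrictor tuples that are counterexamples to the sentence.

"it" takes "a rope" as antecedent — a donkey pronoun bound across the clause boundary.
Strong reading: for every (c,r) with packed(c,r), inspected(c,r).
Restrictor pairs: (c1,r1) ✓  (c1,r3) ✗  (c1,r4) ✗  (c2,r1) ✗  (c2,r2) ✗  (c2,r4) ✗  (c3,r1) ✓  (c3,r2) ✗  (c3,r3) ✓  (c3,r4) ✓  (c4,r2) ✗  (c4,r3) ✗  (c4,r4) ✓  (c5,r3) ✗  (c5,r4) ✗
Counterexamples (restrictor pairs failing the scope): 10.

10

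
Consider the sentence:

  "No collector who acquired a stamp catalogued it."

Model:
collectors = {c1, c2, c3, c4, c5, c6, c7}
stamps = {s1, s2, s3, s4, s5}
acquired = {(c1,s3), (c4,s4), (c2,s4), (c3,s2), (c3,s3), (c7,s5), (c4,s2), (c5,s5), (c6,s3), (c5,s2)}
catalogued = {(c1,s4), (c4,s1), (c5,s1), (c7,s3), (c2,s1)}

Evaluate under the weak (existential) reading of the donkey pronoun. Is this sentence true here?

"it" takes "a stamp" as antecedent — a donkey pronoun bound across the clause boundary.
Truth condition: for no (c,s) with acquired(c,s) does catalogued(c,s) hold.
Restrictor pairs — does the scope hold? (c1,s3):fails  (c2,s4):fails  (c3,s2):fails  (c3,s3):fails  (c4,s2):fails  (c4,s4):fails  (c5,s2):fails  (c5,s5):fails  (c6,s3):fails  (c7,s5):fails
Scope holds for no restrictor pair, so the sentence is true.

True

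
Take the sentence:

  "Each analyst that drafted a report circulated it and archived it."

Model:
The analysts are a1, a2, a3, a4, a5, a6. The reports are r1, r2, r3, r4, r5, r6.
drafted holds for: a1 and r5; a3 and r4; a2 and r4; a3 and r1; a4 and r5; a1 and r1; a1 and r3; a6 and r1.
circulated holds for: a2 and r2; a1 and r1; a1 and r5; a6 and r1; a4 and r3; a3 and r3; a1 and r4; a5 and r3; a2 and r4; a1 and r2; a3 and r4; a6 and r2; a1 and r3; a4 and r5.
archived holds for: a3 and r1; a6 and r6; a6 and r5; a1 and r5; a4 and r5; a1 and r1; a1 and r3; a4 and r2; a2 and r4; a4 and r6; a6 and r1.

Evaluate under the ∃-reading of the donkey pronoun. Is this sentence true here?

False

"it" takes "a report" as antecedent — a donkey pronoun bound across the clause boundary.
Weak reading: every analyst a with some drafted-report has at least one drafted-report r such that circulated(a,r) ∧ archived(a,r).
Per analyst: a1:✓  a2:✓  a3:✗  a4:✓  a6:✓
a3 has no witness among its drafted-reports.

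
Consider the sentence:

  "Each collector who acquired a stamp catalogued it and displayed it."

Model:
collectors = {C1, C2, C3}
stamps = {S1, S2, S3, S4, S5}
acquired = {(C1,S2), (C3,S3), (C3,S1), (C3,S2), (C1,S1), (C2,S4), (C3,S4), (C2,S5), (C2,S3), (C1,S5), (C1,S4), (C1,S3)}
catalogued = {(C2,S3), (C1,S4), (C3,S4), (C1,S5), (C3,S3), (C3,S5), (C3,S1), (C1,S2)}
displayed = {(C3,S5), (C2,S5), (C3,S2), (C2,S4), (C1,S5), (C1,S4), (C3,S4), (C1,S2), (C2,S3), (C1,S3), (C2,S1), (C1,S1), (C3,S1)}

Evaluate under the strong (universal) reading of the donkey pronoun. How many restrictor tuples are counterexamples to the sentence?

6

"it" takes "a stamp" as antecedent — a donkey pronoun bound across the clause boundary.
Strong reading: for every (c,s) with acquired(c,s), catalogued(c,s) ∧ displayed(c,s).
Restrictor pairs: (C1,S1) ✗  (C1,S2) ✓  (C1,S3) ✗  (C1,S4) ✓  (C1,S5) ✓  (C2,S3) ✓  (C2,S4) ✗  (C2,S5) ✗  (C3,S1) ✓  (C3,S2) ✗  (C3,S3) ✗  (C3,S4) ✓
Counterexamples (restrictor pairs failing the scope): 6.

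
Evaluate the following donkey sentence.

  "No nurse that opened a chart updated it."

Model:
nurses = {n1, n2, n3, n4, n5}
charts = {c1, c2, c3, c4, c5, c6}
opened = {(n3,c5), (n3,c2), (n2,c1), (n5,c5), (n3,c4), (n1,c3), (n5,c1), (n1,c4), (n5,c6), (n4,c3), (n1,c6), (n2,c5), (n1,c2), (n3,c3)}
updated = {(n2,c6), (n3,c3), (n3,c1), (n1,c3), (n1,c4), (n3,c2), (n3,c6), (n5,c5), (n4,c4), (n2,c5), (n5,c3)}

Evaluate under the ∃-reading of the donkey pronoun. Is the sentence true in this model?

"it" takes "a chart" as antecedent — a donkey pronoun bound across the clause boundary.
Truth condition: for no (n,c) with opened(n,c) does updated(n,c) hold.
Restrictor pairs — does the scope hold? (n1,c2):fails  (n1,c3):holds  (n1,c4):holds  (n1,c6):fails  (n2,c1):fails  (n2,c5):holds  (n3,c2):holds  (n3,c3):holds  (n3,c4):fails  (n3,c5):fails  (n4,c3):fails  (n5,c1):fails  (n5,c5):holds  (n5,c6):fails
Scope holds for 6 pair(s), so the sentence is false.

False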